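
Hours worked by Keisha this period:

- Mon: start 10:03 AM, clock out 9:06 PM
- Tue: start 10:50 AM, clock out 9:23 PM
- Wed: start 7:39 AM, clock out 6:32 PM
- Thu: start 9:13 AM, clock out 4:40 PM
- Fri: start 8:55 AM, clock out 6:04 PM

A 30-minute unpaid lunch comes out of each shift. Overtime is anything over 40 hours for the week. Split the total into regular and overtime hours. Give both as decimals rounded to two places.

Regular 40.00 hours, overtime 6.58 hours

Mon: 10:03 AM–9:06 PM = 11 h 3 min; less 30 min break → 10 h 33 min
Tue: 10:50 AM–9:23 PM = 10 h 33 min; less 30 min break → 10 h 3 min
Wed: 7:39 AM–6:32 PM = 10 h 53 min; less 30 min break → 10 h 23 min
Thu: 9:13 AM–4:40 PM = 7 h 27 min; less 30 min break → 6 h 57 min
Fri: 8:55 AM–6:04 PM = 9 h 9 min; less 30 min break → 8 h 39 min
Total worked: 46 h 35 min = 46.58 h.
Threshold 40 h → overtime 6 h 35 min, regular 40 h 0 min.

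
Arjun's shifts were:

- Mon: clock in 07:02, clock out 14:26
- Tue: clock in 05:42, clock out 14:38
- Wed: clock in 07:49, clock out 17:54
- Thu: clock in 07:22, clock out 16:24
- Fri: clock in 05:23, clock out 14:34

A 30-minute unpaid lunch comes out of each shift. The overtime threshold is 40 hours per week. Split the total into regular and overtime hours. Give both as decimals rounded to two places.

Regular 40.00 hours, overtime 2.13 hours

Mon: 07:02–14:26 = 7 h 24 min; less 30 min break → 6 h 54 min
Tue: 05:42–14:38 = 8 h 56 min; less 30 min break → 8 h 26 min
Wed: 07:49–17:54 = 10 h 5 min; less 30 min break → 9 h 35 min
Thu: 07:22–16:24 = 9 h 2 min; less 30 min break → 8 h 32 min
Fri: 05:23–14:34 = 9 h 11 min; less 30 min break → 8 h 41 min
Total worked: 42 h 8 min = 42.13 h.
Threshold 40 h → overtime 2 h 8 min, regular 40 h 0 min.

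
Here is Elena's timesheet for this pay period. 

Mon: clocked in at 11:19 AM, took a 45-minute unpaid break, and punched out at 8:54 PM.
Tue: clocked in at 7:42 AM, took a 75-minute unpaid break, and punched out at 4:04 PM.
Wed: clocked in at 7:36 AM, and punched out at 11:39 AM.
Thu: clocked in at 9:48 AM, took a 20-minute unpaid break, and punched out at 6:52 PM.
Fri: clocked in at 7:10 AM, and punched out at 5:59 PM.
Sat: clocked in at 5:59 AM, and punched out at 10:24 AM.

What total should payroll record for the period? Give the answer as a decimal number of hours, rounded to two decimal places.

Mon: 11:19 AM–8:54 PM = 9 h 35 min; less 45 min break → 8 h 50 min
Tue: 7:42 AM–4:04 PM = 8 h 22 min; less 75 min break → 7 h 7 min
Wed: 7:36 AM–11:39 AM = 4 h 3 min
Thu: 9:48 AM–6:52 PM = 9 h 4 min; less 20 min break → 8 h 44 min
Fri: 7:10 AM–5:59 PM = 10 h 49 min
Sat: 5:59 AM–10:24 AM = 4 h 25 min
Total: 8 h 50 min + 7 h 7 min + 4 h 3 min + 8 h 44 min + 10 h 49 min + 4 h 25 min = 43 h 58 min.

43.97 hours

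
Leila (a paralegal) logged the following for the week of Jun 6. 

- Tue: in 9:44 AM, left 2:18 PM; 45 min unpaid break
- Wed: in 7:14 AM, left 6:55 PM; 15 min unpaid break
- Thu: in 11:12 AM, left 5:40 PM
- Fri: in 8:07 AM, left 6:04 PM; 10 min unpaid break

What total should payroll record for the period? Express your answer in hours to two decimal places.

31.50 hours

Tue: 9:44 AM–2:18 PM = 4 h 34 min; less 45 min break → 3 h 49 min
Wed: 7:14 AM–6:55 PM = 11 h 41 min; less 15 min break → 11 h 26 min
Thu: 11:12 AM–5:40 PM = 6 h 28 min
Fri: 8:07 AM–6:04 PM = 9 h 57 min; less 10 min break → 9 h 47 min
Total: 3 h 49 min + 11 h 26 min + 6 h 28 min + 9 h 47 min = 31 h 30 min.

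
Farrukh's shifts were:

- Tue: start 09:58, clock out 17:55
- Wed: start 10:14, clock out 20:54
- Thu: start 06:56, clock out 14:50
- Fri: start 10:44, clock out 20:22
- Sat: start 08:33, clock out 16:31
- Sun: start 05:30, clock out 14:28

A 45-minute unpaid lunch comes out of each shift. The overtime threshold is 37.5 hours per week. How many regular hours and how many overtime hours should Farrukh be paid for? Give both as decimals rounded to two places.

Tue: 09:58–17:55 = 7 h 57 min; less 45 min break → 7 h 12 min
Wed: 10:14–20:54 = 10 h 40 min; less 45 min break → 9 h 55 min
Thu: 06:56–14:50 = 7 h 54 min; less 45 min break → 7 h 9 min
Fri: 10:44–20:22 = 9 h 38 min; less 45 min break → 8 h 53 min
Sat: 08:33–16:31 = 7 h 58 min; less 45 min break → 7 h 13 min
Sun: 05:30–14:28 = 8 h 58 min; less 45 min break → 8 h 13 min
Total worked: 48 h 35 min = 48.58 h.
Threshold 37.5 h → overtime 11 h 5 min, regular 37 h 30 min.

Regular 37.50 hours, overtime 11.08 hours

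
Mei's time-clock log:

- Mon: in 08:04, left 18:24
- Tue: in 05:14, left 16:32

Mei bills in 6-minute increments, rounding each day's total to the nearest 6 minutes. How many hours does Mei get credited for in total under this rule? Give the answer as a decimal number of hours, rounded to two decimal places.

21.60 hours

Mon: 08:04–18:24 = 10 h 20 min → rounds to 10 h 18 min
Tue: 05:14–16:32 = 11 h 18 min → rounds to 11 h 18 min
Total credited: 21 h 36 min.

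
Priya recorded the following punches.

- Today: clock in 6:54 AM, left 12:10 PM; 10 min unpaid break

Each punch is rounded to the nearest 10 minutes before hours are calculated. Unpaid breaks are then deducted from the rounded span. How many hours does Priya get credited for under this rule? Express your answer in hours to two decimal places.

Today: in 6:54 AM→6:50 AM, out 12:10 PM→12:10 PM; 5 h 20 min − 10 min = 5 h 10 min

5.17 hours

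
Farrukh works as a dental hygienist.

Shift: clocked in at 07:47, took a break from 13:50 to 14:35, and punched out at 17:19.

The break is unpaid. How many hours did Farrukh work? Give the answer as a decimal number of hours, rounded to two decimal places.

8.78 hours

Shift: 07:47–17:19 = 9 h 32 min; less 45 min break → 8 h 47 min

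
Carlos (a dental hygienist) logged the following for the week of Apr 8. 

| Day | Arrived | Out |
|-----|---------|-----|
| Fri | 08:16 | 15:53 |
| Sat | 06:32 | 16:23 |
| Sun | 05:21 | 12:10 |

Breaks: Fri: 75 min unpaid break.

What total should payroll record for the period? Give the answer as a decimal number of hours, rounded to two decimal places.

23.03 hours

Fri: 08:16–15:53 = 7 h 37 min; less 75 min break → 6 h 22 min
Sat: 06:32–16:23 = 9 h 51 min
Sun: 05:21–12:10 = 6 h 49 min
Total: 6 h 22 min + 9 h 51 min + 6 h 49 min = 23 h 2 min.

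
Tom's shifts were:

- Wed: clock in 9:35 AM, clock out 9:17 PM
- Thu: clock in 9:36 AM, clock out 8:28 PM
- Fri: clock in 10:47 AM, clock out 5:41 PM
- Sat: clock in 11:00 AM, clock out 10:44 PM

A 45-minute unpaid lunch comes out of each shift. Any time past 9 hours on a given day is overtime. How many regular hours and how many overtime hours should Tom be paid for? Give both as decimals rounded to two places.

Regular 33.15 hours, overtime 5.05 hours

Wed: 9:35 AM–9:17 PM = 11 h 42 min; less 45 min break → 10 h 57 min
Thu: 9:36 AM–8:28 PM = 10 h 52 min; less 45 min break → 10 h 7 min
Fri: 10:47 AM–5:41 PM = 6 h 54 min; less 45 min break → 6 h 9 min
Sat: 11:00 AM–10:44 PM = 11 h 44 min; less 45 min break → 10 h 59 min
Wed reg 9 h 0 min / OT 1 h 57 min; Thu reg 9 h 0 min / OT 1 h 7 min; Fri reg 6 h 9 min / OT 0 h 0 min; Sat reg 9 h 0 min / OT 1 h 59 min.
Totals: regular 33 h 9 min, overtime 5 h 3 min.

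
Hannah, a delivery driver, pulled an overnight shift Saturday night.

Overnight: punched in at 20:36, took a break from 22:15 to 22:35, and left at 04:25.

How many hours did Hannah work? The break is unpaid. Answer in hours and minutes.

7 h 29 min

Overnight: 20:36 → midnight = 3 h 24 min; midnight → 04:25 = 4 h 25 min; span 7 h 49 min; less 20 min break → 7 h 29 min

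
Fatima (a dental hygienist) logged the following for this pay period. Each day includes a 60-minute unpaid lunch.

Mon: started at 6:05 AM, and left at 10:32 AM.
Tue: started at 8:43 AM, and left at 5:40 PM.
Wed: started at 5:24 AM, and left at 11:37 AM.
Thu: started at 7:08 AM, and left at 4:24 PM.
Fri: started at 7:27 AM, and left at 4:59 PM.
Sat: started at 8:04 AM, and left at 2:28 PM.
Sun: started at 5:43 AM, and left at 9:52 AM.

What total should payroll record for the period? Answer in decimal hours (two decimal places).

41.97 hours

Mon: 6:05 AM–10:32 AM = 4 h 27 min; less 60 min break → 3 h 27 min
Tue: 8:43 AM–5:40 PM = 8 h 57 min; less 60 min break → 7 h 57 min
Wed: 5:24 AM–11:37 AM = 6 h 13 min; less 60 min break → 5 h 13 min
Thu: 7:08 AM–4:24 PM = 9 h 16 min; less 60 min break → 8 h 16 min
Fri: 7:27 AM–4:59 PM = 9 h 32 min; less 60 min break → 8 h 32 min
Sat: 8:04 AM–2:28 PM = 6 h 24 min; less 60 min break → 5 h 24 min
Sun: 5:43 AM–9:52 AM = 4 h 9 min; less 60 min break → 3 h 9 min
Total: 3 h 27 min + 7 h 57 min + 5 h 13 min + 8 h 16 min + 8 h 32 min + 5 h 24 min + 3 h 9 min = 41 h 58 min.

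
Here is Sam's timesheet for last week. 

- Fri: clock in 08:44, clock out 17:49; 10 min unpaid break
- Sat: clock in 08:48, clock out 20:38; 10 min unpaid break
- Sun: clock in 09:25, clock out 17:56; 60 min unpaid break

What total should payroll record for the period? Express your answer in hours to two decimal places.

Fri: 08:44–17:49 = 9 h 5 min; less 10 min break → 8 h 55 min
Sat: 08:48–20:38 = 11 h 50 min; less 10 min break → 11 h 40 min
Sun: 09:25–17:56 = 8 h 31 min; less 60 min break → 7 h 31 min
Total: 8 h 55 min + 11 h 40 min + 7 h 31 min = 28 h 6 min.

28.10 hours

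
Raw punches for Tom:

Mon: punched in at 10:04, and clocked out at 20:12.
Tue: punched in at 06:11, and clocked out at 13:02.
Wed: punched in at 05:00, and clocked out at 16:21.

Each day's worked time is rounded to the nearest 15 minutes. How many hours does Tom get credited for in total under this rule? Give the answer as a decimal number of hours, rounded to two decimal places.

Mon: 10:04–20:12 = 10 h 8 min → rounds to 10 h 15 min
Tue: 06:11–13:02 = 6 h 51 min → rounds to 6 h 45 min
Wed: 05:00–16:21 = 11 h 21 min → rounds to 11 h 15 min
Total credited: 28 h 15 min.

28.25 hours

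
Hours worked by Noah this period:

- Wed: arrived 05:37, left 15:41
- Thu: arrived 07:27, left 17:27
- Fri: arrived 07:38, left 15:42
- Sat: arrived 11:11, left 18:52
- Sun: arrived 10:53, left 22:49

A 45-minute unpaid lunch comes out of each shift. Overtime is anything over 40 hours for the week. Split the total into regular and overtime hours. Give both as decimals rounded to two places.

Regular 40.00 hours, overtime 4.00 hours

Wed: 05:37–15:41 = 10 h 4 min; less 45 min break → 9 h 19 min
Thu: 07:27–17:27 = 10 h 0 min; less 45 min break → 9 h 15 min
Fri: 07:38–15:42 = 8 h 4 min; less 45 min break → 7 h 19 min
Sat: 11:11–18:52 = 7 h 41 min; less 45 min break → 6 h 56 min
Sun: 10:53–22:49 = 11 h 56 min; less 45 min break → 11 h 11 min
Total worked: 44 h 0 min = 44.00 h.
Threshold 40 h → overtime 4 h 0 min, regular 40 h 0 min.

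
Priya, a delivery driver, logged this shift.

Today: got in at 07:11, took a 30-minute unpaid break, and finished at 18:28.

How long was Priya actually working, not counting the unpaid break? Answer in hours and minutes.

10 h 47 min

Today: 07:11–18:28 = 11 h 17 min; less 30 min break → 10 h 47 min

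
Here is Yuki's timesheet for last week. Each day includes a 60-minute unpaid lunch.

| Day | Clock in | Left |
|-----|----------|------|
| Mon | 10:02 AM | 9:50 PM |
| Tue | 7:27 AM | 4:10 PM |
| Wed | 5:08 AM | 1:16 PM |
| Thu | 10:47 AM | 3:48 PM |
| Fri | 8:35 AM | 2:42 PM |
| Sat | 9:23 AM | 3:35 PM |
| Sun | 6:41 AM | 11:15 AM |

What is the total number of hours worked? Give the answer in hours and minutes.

Mon: 10:02 AM–9:50 PM = 11 h 48 min; less 60 min break → 10 h 48 min
Tue: 7:27 AM–4:10 PM = 8 h 43 min; less 60 min break → 7 h 43 min
Wed: 5:08 AM–1:16 PM = 8 h 8 min; less 60 min break → 7 h 8 min
Thu: 10:47 AM–3:48 PM = 5 h 1 min; less 60 min break → 4 h 1 min
Fri: 8:35 AM–2:42 PM = 6 h 7 min; less 60 min break → 5 h 7 min
Sat: 9:23 AM–3:35 PM = 6 h 12 min; less 60 min break → 5 h 12 min
Sun: 6:41 AM–11:15 AM = 4 h 34 min; less 60 min break → 3 h 34 min
Total: 10 h 48 min + 7 h 43 min + 7 h 8 min + 4 h 1 min + 5 h 7 min + 5 h 12 min + 3 h 34 min = 43 h 33 min.

43 h 33 min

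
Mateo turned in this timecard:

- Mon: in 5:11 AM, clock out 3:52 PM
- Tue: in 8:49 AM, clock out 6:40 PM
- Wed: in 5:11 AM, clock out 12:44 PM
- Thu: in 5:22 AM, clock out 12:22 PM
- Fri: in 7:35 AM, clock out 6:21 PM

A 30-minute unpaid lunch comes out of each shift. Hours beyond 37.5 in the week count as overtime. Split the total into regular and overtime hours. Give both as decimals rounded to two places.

Regular 37.50 hours, overtime 5.85 hours

Mon: 5:11 AM–3:52 PM = 10 h 41 min; less 30 min break → 10 h 11 min
Tue: 8:49 AM–6:40 PM = 9 h 51 min; less 30 min break → 9 h 21 min
Wed: 5:11 AM–12:44 PM = 7 h 33 min; less 30 min break → 7 h 3 min
Thu: 5:22 AM–12:22 PM = 7 h 0 min; less 30 min break → 6 h 30 min
Fri: 7:35 AM–6:21 PM = 10 h 46 min; less 30 min break → 10 h 16 min
Total worked: 43 h 21 min = 43.35 h.
Threshold 37.5 h → overtime 5 h 51 min, regular 37 h 30 min.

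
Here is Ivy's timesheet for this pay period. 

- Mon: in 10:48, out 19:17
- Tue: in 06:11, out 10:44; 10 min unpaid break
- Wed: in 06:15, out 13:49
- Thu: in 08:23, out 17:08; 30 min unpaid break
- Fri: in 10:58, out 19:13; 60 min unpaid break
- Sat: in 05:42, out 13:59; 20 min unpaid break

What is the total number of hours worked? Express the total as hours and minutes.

Mon: 10:48–19:17 = 8 h 29 min
Tue: 06:11–10:44 = 4 h 33 min; less 10 min break → 4 h 23 min
Wed: 06:15–13:49 = 7 h 34 min
Thu: 08:23–17:08 = 8 h 45 min; less 30 min break → 8 h 15 min
Fri: 10:58–19:13 = 8 h 15 min; less 60 min break → 7 h 15 min
Sat: 05:42–13:59 = 8 h 17 min; less 20 min break → 7 h 57 min
Total: 8 h 29 min + 4 h 23 min + 7 h 34 min + 8 h 15 min + 7 h 15 min + 7 h 57 min = 43 h 53 min.

43 h 53 min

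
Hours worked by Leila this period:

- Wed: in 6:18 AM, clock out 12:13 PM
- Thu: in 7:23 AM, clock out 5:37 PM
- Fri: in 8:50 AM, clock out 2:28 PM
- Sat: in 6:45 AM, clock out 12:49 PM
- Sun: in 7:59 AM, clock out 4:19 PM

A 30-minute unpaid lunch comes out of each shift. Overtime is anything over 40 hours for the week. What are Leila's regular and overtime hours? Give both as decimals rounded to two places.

Wed: 6:18 AM–12:13 PM = 5 h 55 min; less 30 min break → 5 h 25 min
Thu: 7:23 AM–5:37 PM = 10 h 14 min; less 30 min break → 9 h 44 min
Fri: 8:50 AM–2:28 PM = 5 h 38 min; less 30 min break → 5 h 8 min
Sat: 6:45 AM–12:49 PM = 6 h 4 min; less 30 min break → 5 h 34 min
Sun: 7:59 AM–4:19 PM = 8 h 20 min; less 30 min break → 7 h 50 min
Total worked: 33 h 41 min = 33.68 h.
Threshold 40 h → overtime 0 h 0 min, regular 33 h 41 min.

Regular 33.68 hours, overtime 0.00 hours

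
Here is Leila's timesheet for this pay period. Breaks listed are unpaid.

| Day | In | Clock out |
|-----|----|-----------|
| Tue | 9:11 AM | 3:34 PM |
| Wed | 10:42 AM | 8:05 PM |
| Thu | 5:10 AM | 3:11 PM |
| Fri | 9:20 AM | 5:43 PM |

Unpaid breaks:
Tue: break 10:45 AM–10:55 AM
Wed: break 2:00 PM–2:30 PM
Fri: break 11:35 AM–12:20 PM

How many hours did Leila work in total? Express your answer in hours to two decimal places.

Tue: 9:11 AM–3:34 PM = 6 h 23 min; less 10 min break → 6 h 13 min
Wed: 10:42 AM–8:05 PM = 9 h 23 min; less 30 min break → 8 h 53 min
Thu: 5:10 AM–3:11 PM = 10 h 1 min
Fri: 9:20 AM–5:43 PM = 8 h 23 min; less 45 min break → 7 h 38 min
Total: 6 h 13 min + 8 h 53 min + 10 h 1 min + 7 h 38 min = 32 h 45 min.

32.75 hours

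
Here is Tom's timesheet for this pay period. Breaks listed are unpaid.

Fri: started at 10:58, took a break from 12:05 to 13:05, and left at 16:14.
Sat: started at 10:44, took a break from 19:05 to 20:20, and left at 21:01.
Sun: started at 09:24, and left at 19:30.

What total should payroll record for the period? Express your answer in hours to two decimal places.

Fri: 10:58–16:14 = 5 h 16 min; less 60 min break → 4 h 16 min
Sat: 10:44–21:01 = 10 h 17 min; less 75 min break → 9 h 2 min
Sun: 09:24–19:30 = 10 h 6 min
Total: 4 h 16 min + 9 h 2 min + 10 h 6 min = 23 h 24 min.

23.40 hours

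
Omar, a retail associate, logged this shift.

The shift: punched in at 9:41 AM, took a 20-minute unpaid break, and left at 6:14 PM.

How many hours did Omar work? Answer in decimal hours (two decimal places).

8.22 hours

The shift: 9:41 AM–6:14 PM = 8 h 33 min; less 20 min break → 8 h 13 min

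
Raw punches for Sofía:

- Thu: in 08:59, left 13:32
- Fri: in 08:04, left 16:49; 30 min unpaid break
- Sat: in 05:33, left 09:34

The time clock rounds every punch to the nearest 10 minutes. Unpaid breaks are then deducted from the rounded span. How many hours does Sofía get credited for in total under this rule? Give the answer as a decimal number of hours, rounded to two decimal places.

Thu: in 08:59→09:00, out 13:32→13:30; 4 h 30 min
Fri: in 08:04→08:00, out 16:49→16:50; 8 h 50 min − 30 min = 8 h 20 min
Sat: in 05:33→05:30, out 09:34→09:30; 4 h 0 min
Total credited: 16 h 50 min.

16.83 hours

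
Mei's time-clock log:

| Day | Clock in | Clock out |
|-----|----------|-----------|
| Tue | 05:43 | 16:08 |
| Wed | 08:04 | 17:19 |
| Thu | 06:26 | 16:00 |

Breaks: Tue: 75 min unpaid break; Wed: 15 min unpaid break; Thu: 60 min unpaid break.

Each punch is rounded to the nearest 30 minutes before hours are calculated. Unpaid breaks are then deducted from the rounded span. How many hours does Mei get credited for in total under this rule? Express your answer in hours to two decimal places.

27.00 hours

Tue: in 05:43→05:30, out 16:08→16:00; 10 h 30 min − 75 min = 9 h 15 min
Wed: in 08:04→08:00, out 17:19→17:30; 9 h 30 min − 15 min = 9 h 15 min
Thu: in 06:26→06:30, out 16:00→16:00; 9 h 30 min − 60 min = 8 h 30 min
Total credited: 27 h 0 min.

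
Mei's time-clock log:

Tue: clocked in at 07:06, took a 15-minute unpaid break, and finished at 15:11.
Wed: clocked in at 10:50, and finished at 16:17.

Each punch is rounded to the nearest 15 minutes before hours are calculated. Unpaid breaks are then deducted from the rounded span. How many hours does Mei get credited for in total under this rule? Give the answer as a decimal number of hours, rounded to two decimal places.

Tue: in 07:06→07:00, out 15:11→15:15; 8 h 15 min − 15 min = 8 h 0 min
Wed: in 10:50→10:45, out 16:17→16:15; 5 h 30 min
Total credited: 13 h 30 min.

13.50 hours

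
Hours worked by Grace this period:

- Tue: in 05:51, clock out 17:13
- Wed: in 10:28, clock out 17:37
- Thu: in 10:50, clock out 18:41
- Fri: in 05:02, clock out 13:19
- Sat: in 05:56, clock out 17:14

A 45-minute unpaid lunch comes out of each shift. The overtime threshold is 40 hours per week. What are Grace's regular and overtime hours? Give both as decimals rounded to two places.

Tue: 05:51–17:13 = 11 h 22 min; less 45 min break → 10 h 37 min
Wed: 10:28–17:37 = 7 h 9 min; less 45 min break → 6 h 24 min
Thu: 10:50–18:41 = 7 h 51 min; less 45 min break → 7 h 6 min
Fri: 05:02–13:19 = 8 h 17 min; less 45 min break → 7 h 32 min
Sat: 05:56–17:14 = 11 h 18 min; less 45 min break → 10 h 33 min
Total worked: 42 h 12 min = 42.20 h.
Threshold 40 h → overtime 2 h 12 min, regular 40 h 0 min.

Regular 40.00 hours, overtime 2.20 hours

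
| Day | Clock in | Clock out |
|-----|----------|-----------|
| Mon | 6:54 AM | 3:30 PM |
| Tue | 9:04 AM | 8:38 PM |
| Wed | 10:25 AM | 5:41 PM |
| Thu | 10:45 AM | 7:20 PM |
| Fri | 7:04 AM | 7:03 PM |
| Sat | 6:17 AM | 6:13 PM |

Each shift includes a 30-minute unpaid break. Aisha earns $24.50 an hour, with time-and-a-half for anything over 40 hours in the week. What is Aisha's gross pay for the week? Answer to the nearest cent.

Mon: 6:54 AM–3:30 PM = 8 h 36 min; less 30 min break → 8 h 6 min
Tue: 9:04 AM–8:38 PM = 11 h 34 min; less 30 min break → 11 h 4 min
Wed: 10:25 AM–5:41 PM = 7 h 16 min; less 30 min break → 6 h 46 min
Thu: 10:45 AM–7:20 PM = 8 h 35 min; less 30 min break → 8 h 5 min
Fri: 7:04 AM–7:03 PM = 11 h 59 min; less 30 min break → 11 h 29 min
Sat: 6:17 AM–6:13 PM = 11 h 56 min; less 30 min break → 11 h 26 min
Total worked: 56 h 56 min = 3416 min.
Regular 40 h 0 min = 2400 min at $24.50/h; overtime 16 h 56 min = 1016 min at $36.75/h.
Pay = (2400 × $24.50 + 1016 × $36.75) ÷ 60 = $1602.30.

$1602.30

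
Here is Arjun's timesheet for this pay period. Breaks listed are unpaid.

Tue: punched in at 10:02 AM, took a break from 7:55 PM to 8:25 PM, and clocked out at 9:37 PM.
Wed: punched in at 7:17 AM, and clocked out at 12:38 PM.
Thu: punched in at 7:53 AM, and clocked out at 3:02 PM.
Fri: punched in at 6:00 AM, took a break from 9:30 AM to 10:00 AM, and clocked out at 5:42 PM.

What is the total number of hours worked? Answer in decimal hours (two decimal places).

34.78 hours

Tue: 10:02 AM–9:37 PM = 11 h 35 min; less 30 min break → 11 h 5 min
Wed: 7:17 AM–12:38 PM = 5 h 21 min
Thu: 7:53 AM–3:02 PM = 7 h 9 min
Fri: 6:00 AM–5:42 PM = 11 h 42 min; less 30 min break → 11 h 12 min
Total: 11 h 5 min + 5 h 21 min + 7 h 9 min + 11 h 12 min = 34 h 47 min.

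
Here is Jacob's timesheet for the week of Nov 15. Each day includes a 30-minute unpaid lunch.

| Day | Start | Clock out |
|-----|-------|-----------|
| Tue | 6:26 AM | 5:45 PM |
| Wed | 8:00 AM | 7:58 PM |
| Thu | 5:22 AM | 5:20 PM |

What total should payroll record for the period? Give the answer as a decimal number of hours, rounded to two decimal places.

Tue: 6:26 AM–5:45 PM = 11 h 19 min; less 30 min break → 10 h 49 min
Wed: 8:00 AM–7:58 PM = 11 h 58 min; less 30 min break → 11 h 28 min
Thu: 5:22 AM–5:20 PM = 11 h 58 min; less 30 min break → 11 h 28 min
Total: 10 h 49 min + 11 h 28 min + 11 h 28 min = 33 h 45 min.

33.75 hours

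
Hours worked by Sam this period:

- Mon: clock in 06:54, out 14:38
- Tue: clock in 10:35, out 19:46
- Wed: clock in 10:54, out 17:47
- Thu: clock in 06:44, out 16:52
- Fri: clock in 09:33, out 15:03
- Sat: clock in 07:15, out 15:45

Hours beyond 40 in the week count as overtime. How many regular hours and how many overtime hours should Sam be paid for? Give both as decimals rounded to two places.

Regular 40.00 hours, overtime 7.93 hours

Mon: 06:54–14:38 = 7 h 44 min
Tue: 10:35–19:46 = 9 h 11 min
Wed: 10:54–17:47 = 6 h 53 min
Thu: 06:44–16:52 = 10 h 8 min
Fri: 09:33–15:03 = 5 h 30 min
Sat: 07:15–15:45 = 8 h 30 min
Total worked: 47 h 56 min = 47.93 h.
Threshold 40 h → overtime 7 h 56 min, regular 40 h 0 min.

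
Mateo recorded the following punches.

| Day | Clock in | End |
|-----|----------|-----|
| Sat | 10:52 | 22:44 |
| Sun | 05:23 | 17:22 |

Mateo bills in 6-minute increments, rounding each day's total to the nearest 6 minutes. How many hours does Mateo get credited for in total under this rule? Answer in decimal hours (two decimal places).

23.90 hours

Sat: 10:52–22:44 = 11 h 52 min → rounds to 11 h 54 min
Sun: 05:23–17:22 = 11 h 59 min → rounds to 12 h 0 min
Total credited: 23 h 54 min.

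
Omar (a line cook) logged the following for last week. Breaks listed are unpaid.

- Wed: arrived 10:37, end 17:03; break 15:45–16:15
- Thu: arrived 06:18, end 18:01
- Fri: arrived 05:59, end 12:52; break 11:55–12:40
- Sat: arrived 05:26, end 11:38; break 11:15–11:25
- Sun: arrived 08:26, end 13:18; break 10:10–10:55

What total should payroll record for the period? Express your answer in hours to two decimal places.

33.93 hours

Wed: 10:37–17:03 = 6 h 26 min; less 30 min break → 5 h 56 min
Thu: 06:18–18:01 = 11 h 43 min
Fri: 05:59–12:52 = 6 h 53 min; less 45 min break → 6 h 8 min
Sat: 05:26–11:38 = 6 h 12 min; less 10 min break → 6 h 2 min
Sun: 08:26–13:18 = 4 h 52 min; less 45 min break → 4 h 7 min
Total: 5 h 56 min + 11 h 43 min + 6 h 8 min + 6 h 2 min + 4 h 7 min = 33 h 56 min.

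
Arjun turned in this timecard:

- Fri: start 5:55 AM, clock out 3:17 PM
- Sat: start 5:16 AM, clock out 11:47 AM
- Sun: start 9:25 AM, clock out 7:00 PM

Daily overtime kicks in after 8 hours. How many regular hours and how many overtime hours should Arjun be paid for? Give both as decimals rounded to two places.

Regular 22.52 hours, overtime 2.95 hours

Fri: 5:55 AM–3:17 PM = 9 h 22 min
Sat: 5:16 AM–11:47 AM = 6 h 31 min
Sun: 9:25 AM–7:00 PM = 9 h 35 min
Fri reg 8 h 0 min / OT 1 h 22 min; Sat reg 6 h 31 min / OT 0 h 0 min; Sun reg 8 h 0 min / OT 1 h 35 min.
Totals: regular 22 h 31 min, overtime 2 h 57 min.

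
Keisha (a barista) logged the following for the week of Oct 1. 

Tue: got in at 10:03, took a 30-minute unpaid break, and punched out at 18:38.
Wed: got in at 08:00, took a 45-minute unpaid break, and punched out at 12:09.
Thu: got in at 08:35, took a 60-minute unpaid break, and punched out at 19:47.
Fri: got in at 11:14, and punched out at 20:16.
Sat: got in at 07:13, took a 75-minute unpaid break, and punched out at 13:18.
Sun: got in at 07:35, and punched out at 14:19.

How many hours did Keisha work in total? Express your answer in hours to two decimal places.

Tue: 10:03–18:38 = 8 h 35 min; less 30 min break → 8 h 5 min
Wed: 08:00–12:09 = 4 h 9 min; less 45 min break → 3 h 24 min
Thu: 08:35–19:47 = 11 h 12 min; less 60 min break → 10 h 12 min
Fri: 11:14–20:16 = 9 h 2 min
Sat: 07:13–13:18 = 6 h 5 min; less 75 min break → 4 h 50 min
Sun: 07:35–14:19 = 6 h 44 min
Total: 8 h 5 min + 3 h 24 min + 10 h 12 min + 9 h 2 min + 4 h 50 min + 6 h 44 min = 42 h 17 min.

42.28 hours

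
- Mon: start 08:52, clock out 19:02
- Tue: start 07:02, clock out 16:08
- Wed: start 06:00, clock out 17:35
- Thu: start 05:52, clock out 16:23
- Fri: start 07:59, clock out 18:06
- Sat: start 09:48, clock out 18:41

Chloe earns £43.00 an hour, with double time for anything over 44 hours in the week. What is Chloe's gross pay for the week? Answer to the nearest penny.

Mon: 08:52–19:02 = 10 h 10 min
Tue: 07:02–16:08 = 9 h 6 min
Wed: 06:00–17:35 = 11 h 35 min
Thu: 05:52–16:23 = 10 h 31 min
Fri: 07:59–18:06 = 10 h 7 min
Sat: 09:48–18:41 = 8 h 53 min
Total worked: 60 h 22 min = 3622 min.
Regular 44 h 0 min = 2640 min at £43.00/h; overtime 16 h 22 min = 982 min at £86.00/h.
Pay = (2640 × £43.00 + 982 × £86.00) ÷ 60 = £3299.53.

£3299.53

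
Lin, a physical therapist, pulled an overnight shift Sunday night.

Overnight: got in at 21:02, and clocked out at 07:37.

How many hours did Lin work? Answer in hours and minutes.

Overnight: 21:02 → midnight = 2 h 58 min; midnight → 07:37 = 7 h 37 min; span 10 h 35 min

10 h 35 min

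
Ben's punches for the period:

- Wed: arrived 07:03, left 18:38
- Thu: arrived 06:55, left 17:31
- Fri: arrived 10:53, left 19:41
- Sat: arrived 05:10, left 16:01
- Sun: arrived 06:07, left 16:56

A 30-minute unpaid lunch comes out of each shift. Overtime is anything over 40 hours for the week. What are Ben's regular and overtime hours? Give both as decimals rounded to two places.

Wed: 07:03–18:38 = 11 h 35 min; less 30 min break → 11 h 5 min
Thu: 06:55–17:31 = 10 h 36 min; less 30 min break → 10 h 6 min
Fri: 10:53–19:41 = 8 h 48 min; less 30 min break → 8 h 18 min
Sat: 05:10–16:01 = 10 h 51 min; less 30 min break → 10 h 21 min
Sun: 06:07–16:56 = 10 h 49 min; less 30 min break → 10 h 19 min
Total worked: 50 h 9 min = 50.15 h.
Threshold 40 h → overtime 10 h 9 min, regular 40 h 0 min.

Regular 40.00 hours, overtime 10.15 hours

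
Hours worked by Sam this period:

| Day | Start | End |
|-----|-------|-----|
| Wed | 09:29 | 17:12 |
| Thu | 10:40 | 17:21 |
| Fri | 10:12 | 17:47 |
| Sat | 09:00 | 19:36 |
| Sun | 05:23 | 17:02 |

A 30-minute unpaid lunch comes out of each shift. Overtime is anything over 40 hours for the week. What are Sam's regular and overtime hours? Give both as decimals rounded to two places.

Wed: 09:29–17:12 = 7 h 43 min; less 30 min break → 7 h 13 min
Thu: 10:40–17:21 = 6 h 41 min; less 30 min break → 6 h 11 min
Fri: 10:12–17:47 = 7 h 35 min; less 30 min break → 7 h 5 min
Sat: 09:00–19:36 = 10 h 36 min; less 30 min break → 10 h 6 min
Sun: 05:23–17:02 = 11 h 39 min; less 30 min break → 11 h 9 min
Total worked: 41 h 44 min = 41.73 h.
Threshold 40 h → overtime 1 h 44 min, regular 40 h 0 min.

Regular 40.00 hours, overtime 1.73 hours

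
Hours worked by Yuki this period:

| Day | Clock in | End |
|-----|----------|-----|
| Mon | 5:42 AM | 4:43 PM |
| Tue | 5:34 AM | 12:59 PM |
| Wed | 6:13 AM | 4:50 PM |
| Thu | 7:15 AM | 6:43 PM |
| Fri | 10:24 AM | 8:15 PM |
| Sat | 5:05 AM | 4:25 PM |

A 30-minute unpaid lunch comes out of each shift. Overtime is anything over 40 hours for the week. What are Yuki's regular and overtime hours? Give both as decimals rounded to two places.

Regular 40.00 hours, overtime 18.70 hours

Mon: 5:42 AM–4:43 PM = 11 h 1 min; less 30 min break → 10 h 31 min
Tue: 5:34 AM–12:59 PM = 7 h 25 min; less 30 min break → 6 h 55 min
Wed: 6:13 AM–4:50 PM = 10 h 37 min; less 30 min break → 10 h 7 min
Thu: 7:15 AM–6:43 PM = 11 h 28 min; less 30 min break → 10 h 58 min
Fri: 10:24 AM–8:15 PM = 9 h 51 min; less 30 min break → 9 h 21 min
Sat: 5:05 AM–4:25 PM = 11 h 20 min; less 30 min break → 10 h 50 min
Total worked: 58 h 42 min = 58.70 h.
Threshold 40 h → overtime 18 h 42 min, regular 40 h 0 min.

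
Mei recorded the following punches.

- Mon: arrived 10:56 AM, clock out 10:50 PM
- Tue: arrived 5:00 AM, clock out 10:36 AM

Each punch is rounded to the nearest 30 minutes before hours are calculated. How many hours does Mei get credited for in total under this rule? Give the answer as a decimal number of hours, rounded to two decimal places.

Mon: in 10:56 AM→11:00 AM, out 10:50 PM→11:00 PM; 12 h 0 min
Tue: in 5:00 AM→5:00 AM, out 10:36 AM→10:30 AM; 5 h 30 min
Total credited: 17 h 30 min.

17.50 hours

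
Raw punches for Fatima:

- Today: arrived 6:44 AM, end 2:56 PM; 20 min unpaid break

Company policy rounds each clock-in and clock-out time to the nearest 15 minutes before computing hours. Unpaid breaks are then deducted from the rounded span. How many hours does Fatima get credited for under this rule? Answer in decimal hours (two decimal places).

Today: in 6:44 AM→6:45 AM, out 2:56 PM→3:00 PM; 8 h 15 min − 20 min = 7 h 55 min

7.92 hours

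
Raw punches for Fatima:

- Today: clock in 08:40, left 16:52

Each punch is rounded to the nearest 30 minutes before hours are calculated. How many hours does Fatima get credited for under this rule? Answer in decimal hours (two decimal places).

8.50 hours

Today: in 08:40→08:30, out 16:52→17:00; 8 h 30 min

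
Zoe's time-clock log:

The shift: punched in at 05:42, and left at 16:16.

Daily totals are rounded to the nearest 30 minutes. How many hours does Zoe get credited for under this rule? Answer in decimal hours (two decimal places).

10.50 hours

The shift: 05:42–16:16 = 10 h 34 min → rounds to 10 h 30 min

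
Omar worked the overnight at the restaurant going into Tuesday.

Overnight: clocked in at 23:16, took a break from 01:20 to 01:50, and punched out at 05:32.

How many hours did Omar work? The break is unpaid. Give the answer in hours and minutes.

Overnight: 23:16 → midnight = 0 h 44 min; midnight → 05:32 = 5 h 32 min; span 6 h 16 min; less 30 min break → 5 h 46 min

5 h 46 min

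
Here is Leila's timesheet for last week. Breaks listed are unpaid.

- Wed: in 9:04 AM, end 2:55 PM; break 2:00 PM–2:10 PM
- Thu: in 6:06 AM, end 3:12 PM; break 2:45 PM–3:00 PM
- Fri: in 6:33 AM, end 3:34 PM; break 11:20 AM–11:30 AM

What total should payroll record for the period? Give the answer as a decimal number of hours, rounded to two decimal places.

Wed: 9:04 AM–2:55 PM = 5 h 51 min; less 10 min break → 5 h 41 min
Thu: 6:06 AM–3:12 PM = 9 h 6 min; less 15 min break → 8 h 51 min
Fri: 6:33 AM–3:34 PM = 9 h 1 min; less 10 min break → 8 h 51 min
Total: 5 h 41 min + 8 h 51 min + 8 h 51 min = 23 h 23 min.

23.38 hours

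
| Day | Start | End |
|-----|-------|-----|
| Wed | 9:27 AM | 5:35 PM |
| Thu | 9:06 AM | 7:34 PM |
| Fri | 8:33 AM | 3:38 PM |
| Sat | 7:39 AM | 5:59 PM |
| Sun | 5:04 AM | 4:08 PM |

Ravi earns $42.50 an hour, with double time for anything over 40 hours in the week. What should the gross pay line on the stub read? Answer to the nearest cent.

Wed: 9:27 AM–5:35 PM = 8 h 8 min
Thu: 9:06 AM–7:34 PM = 10 h 28 min
Fri: 8:33 AM–3:38 PM = 7 h 5 min
Sat: 7:39 AM–5:59 PM = 10 h 20 min
Sun: 5:04 AM–4:08 PM = 11 h 4 min
Total worked: 47 h 5 min = 2825 min.
Regular 40 h 0 min = 2400 min at $42.50/h; overtime 7 h 5 min = 425 min at $85.00/h.
Pay = (2400 × $42.50 + 425 × $85.00) ÷ 60 = $2302.08.

$2302.08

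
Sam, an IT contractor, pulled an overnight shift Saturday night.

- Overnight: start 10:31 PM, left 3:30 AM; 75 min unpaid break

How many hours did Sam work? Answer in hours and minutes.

Overnight: 10:31 PM → midnight = 1 h 29 min; midnight → 3:30 AM = 3 h 30 min; span 4 h 59 min; less 75 min break → 3 h 44 min

3 h 44 min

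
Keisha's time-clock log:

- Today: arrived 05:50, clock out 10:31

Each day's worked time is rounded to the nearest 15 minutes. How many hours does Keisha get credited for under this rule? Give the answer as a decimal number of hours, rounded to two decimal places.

Today: 05:50–10:31 = 4 h 41 min → rounds to 4 h 45 min

4.75 hours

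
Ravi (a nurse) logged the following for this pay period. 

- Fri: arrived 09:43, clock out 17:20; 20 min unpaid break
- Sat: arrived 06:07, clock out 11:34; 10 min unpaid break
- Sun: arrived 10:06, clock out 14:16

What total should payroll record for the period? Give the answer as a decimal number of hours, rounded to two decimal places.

16.73 hours

Fri: 09:43–17:20 = 7 h 37 min; less 20 min break → 7 h 17 min
Sat: 06:07–11:34 = 5 h 27 min; less 10 min break → 5 h 17 min
Sun: 10:06–14:16 = 4 h 10 min
Total: 7 h 17 min + 5 h 17 min + 4 h 10 min = 16 h 44 min.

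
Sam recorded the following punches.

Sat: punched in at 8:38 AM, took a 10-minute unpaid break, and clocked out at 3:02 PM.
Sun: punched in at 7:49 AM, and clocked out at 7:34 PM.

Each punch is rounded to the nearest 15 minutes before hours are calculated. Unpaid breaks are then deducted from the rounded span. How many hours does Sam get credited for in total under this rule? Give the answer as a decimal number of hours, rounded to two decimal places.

Sat: in 8:38 AM→8:45 AM, out 3:02 PM→3:00 PM; 6 h 15 min − 10 min = 6 h 5 min
Sun: in 7:49 AM→7:45 AM, out 7:34 PM→7:30 PM; 11 h 45 min
Total credited: 17 h 50 min.

17.83 hours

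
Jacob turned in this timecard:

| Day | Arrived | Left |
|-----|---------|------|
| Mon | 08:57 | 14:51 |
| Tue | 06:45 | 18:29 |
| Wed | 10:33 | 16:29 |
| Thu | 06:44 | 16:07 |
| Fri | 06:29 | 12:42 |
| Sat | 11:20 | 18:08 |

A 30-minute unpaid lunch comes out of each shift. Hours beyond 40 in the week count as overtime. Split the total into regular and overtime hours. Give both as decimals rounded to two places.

Mon: 08:57–14:51 = 5 h 54 min; less 30 min break → 5 h 24 min
Tue: 06:45–18:29 = 11 h 44 min; less 30 min break → 11 h 14 min
Wed: 10:33–16:29 = 5 h 56 min; less 30 min break → 5 h 26 min
Thu: 06:44–16:07 = 9 h 23 min; less 30 min break → 8 h 53 min
Fri: 06:29–12:42 = 6 h 13 min; less 30 min break → 5 h 43 min
Sat: 11:20–18:08 = 6 h 48 min; less 30 min break → 6 h 18 min
Total worked: 42 h 58 min = 42.97 h.
Threshold 40 h → overtime 2 h 58 min, regular 40 h 0 min.

Regular 40.00 hours, overtime 2.97 hours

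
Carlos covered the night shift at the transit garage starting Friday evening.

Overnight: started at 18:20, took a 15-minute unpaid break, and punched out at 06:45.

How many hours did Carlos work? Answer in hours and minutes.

Overnight: 18:20 → midnight = 5 h 40 min; midnight → 06:45 = 6 h 45 min; span 12 h 25 min; less 15 min break → 12 h 10 min

12 h 10 min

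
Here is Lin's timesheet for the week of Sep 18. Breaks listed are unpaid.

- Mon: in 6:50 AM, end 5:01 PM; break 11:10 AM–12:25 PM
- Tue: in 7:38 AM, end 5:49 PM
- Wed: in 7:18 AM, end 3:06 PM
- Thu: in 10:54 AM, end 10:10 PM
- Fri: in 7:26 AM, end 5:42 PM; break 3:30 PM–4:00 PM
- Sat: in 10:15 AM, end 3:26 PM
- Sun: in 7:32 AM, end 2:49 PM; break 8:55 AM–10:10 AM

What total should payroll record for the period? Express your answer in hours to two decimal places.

Mon: 6:50 AM–5:01 PM = 10 h 11 min; less 75 min break → 8 h 56 min
Tue: 7:38 AM–5:49 PM = 10 h 11 min
Wed: 7:18 AM–3:06 PM = 7 h 48 min
Thu: 10:54 AM–10:10 PM = 11 h 16 min
Fri: 7:26 AM–5:42 PM = 10 h 16 min; less 30 min break → 9 h 46 min
Sat: 10:15 AM–3:26 PM = 5 h 11 min
Sun: 7:32 AM–2:49 PM = 7 h 17 min; less 75 min break → 6 h 2 min
Total: 8 h 56 min + 10 h 11 min + 7 h 48 min + 11 h 16 min + 9 h 46 min + 5 h 11 min + 6 h 2 min = 59 h 10 min.

59.17 hours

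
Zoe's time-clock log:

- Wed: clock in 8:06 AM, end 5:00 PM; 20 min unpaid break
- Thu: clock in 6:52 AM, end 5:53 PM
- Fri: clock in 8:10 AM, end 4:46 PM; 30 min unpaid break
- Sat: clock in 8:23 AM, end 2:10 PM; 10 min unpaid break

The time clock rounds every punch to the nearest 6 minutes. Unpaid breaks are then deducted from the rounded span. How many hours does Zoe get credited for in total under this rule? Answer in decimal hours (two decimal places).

33.30 hours

Wed: in 8:06 AM→8:06 AM, out 5:00 PM→5:00 PM; 8 h 54 min − 20 min = 8 h 34 min
Thu: in 6:52 AM→6:54 AM, out 5:53 PM→5:54 PM; 11 h 0 min
Fri: in 8:10 AM→8:12 AM, out 4:46 PM→4:48 PM; 8 h 36 min − 30 min = 8 h 6 min
Sat: in 8:23 AM→8:24 AM, out 2:10 PM→2:12 PM; 5 h 48 min − 10 min = 5 h 38 min
Total credited: 33 h 18 min.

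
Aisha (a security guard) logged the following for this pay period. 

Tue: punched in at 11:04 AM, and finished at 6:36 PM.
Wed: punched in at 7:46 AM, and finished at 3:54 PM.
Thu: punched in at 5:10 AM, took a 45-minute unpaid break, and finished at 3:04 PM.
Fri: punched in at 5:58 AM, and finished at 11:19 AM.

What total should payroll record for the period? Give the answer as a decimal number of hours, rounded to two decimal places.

30.17 hours

Tue: 11:04 AM–6:36 PM = 7 h 32 min
Wed: 7:46 AM–3:54 PM = 8 h 8 min
Thu: 5:10 AM–3:04 PM = 9 h 54 min; less 45 min break → 9 h 9 min
Fri: 5:58 AM–11:19 AM = 5 h 21 min
Total: 7 h 32 min + 8 h 8 min + 9 h 9 min + 5 h 21 min = 30 h 10 min.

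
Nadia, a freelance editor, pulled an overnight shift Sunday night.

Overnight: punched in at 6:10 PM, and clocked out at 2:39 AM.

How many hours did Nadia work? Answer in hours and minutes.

Overnight: 6:10 PM → midnight = 5 h 50 min; midnight → 2:39 AM = 2 h 39 min; span 8 h 29 min

8 h 29 min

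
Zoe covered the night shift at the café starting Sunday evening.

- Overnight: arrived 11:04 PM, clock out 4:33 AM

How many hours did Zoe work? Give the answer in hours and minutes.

5 h 29 min

Overnight: 11:04 PM → midnight = 0 h 56 min; midnight → 4:33 AM = 4 h 33 min; span 5 h 29 min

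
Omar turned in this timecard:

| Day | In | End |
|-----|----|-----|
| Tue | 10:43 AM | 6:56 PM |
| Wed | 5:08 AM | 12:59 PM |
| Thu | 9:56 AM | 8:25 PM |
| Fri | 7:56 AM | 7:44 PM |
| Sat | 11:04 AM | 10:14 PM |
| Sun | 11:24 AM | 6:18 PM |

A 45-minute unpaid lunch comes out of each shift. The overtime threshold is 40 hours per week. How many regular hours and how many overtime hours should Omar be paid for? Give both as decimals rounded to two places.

Regular 40.00 hours, overtime 11.92 hours

Tue: 10:43 AM–6:56 PM = 8 h 13 min; less 45 min break → 7 h 28 min
Wed: 5:08 AM–12:59 PM = 7 h 51 min; less 45 min break → 7 h 6 min
Thu: 9:56 AM–8:25 PM = 10 h 29 min; less 45 min break → 9 h 44 min
Fri: 7:56 AM–7:44 PM = 11 h 48 min; less 45 min break → 11 h 3 min
Sat: 11:04 AM–10:14 PM = 11 h 10 min; less 45 min break → 10 h 25 min
Sun: 11:24 AM–6:18 PM = 6 h 54 min; less 45 min break → 6 h 9 min
Total worked: 51 h 55 min = 51.92 h.
Threshold 40 h → overtime 11 h 55 min, regular 40 h 0 min.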